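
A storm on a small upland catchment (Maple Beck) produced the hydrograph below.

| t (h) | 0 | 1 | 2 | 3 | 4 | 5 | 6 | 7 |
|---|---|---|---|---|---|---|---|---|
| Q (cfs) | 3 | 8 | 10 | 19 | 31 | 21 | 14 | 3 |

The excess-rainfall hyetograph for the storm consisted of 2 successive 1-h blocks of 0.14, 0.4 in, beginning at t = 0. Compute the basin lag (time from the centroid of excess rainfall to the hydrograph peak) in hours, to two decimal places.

Centroid of excess rainfall: t_c = Σ P_i·t̄_i / ΣP_i = 1.2407 h (block centres at 0.5, 1.5 h).
Hydrograph peak occurs at t = 4 h, so basin lag t_L = 4 − 1.2407 = 2.76 h.

t_L ≈ 2.76 h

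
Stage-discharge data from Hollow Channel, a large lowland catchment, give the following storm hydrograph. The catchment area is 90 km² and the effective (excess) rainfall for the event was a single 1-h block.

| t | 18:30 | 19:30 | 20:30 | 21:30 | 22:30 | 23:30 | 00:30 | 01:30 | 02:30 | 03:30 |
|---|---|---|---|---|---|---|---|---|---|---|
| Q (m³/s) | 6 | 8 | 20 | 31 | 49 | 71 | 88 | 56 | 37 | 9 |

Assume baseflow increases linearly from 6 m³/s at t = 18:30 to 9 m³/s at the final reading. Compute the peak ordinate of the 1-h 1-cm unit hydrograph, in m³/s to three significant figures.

Direct runoff: 0.00, 1.67, 13.33, 24.00, 41.67, 63.33, 80.00, 47.67, 28.33, 0.00 m³/s; ΣQ_DR = 300.0 m³/s, peak = 80.00 m³/s.
Runoff depth d = ΣQ_DR·Δt / A = 300.0 × 3600 / (90 km²) = 12.00 mm.
The 1-cm UH is the DRH scaled by (10 mm)/d, so U_p = 80.00 × 10/12.00 = 66.7 m³/s.

U_p ≈ 66.7 m³/s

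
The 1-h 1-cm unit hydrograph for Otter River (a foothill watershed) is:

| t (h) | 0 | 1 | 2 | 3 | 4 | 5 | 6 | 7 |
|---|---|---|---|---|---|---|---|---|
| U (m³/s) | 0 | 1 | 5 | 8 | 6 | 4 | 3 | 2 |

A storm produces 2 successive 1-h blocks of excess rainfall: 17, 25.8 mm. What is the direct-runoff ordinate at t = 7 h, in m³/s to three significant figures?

Q ≈ 11.1 m³/s

By discrete convolution, Q_j = Σ (P_i / 10 mm) · U_{j−i}.
At t = 7 h (j=7): Q = (17/10)·2 + (25.8/10)·3 = 11.1 m³/s.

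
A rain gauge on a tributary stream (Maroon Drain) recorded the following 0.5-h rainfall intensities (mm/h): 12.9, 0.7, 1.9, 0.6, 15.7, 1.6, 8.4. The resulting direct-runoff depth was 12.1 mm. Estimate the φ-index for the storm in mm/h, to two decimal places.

Only the 3 blocks with intensity above φ contribute runoff: 12.9, 15.7, 8.4 mm/h.
Σ(I−φ)·Δt = d  ⇒  (12.9+15.7+8.4 − 3φ)·0.5 = 12.1
φ = (37.00 − 12.1/0.5) / 3 = 4.27 mm/h.

φ ≈ 4.27 mm/h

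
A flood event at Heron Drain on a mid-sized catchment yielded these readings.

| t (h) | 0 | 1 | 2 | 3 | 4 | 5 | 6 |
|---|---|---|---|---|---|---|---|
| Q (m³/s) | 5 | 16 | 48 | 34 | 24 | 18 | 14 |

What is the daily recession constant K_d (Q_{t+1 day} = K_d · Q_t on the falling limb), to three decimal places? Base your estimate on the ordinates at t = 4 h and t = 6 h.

K_d ≈ 0.002

Between t = 4 h and t = 6 h the flow falls from 24 to 14 m³/s over 2×1 h = 2 h.
Per-interval ratio K = (14/24)^(1/2) = 0.7638; K_d = K^(24/1) = 0.002.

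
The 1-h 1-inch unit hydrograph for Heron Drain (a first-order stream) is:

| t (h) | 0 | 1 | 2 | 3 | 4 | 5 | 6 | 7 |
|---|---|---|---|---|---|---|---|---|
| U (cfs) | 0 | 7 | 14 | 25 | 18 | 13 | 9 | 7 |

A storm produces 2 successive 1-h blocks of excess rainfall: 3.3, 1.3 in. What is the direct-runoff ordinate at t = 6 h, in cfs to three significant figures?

By discrete convolution, Q_j = Σ (P_i / 1 in) · U_{j−i}.
At t = 6 h (j=6): Q = (3.3/1)·9 + (1.3/1)·13 = 46.6 cfs.

Q ≈ 46.6 cfs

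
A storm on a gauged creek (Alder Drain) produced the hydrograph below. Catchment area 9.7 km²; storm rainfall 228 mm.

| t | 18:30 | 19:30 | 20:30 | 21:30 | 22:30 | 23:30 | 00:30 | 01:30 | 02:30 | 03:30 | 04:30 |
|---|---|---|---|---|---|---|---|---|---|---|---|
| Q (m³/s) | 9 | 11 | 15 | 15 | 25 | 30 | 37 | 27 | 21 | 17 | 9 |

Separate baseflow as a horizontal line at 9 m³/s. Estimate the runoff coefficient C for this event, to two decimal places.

C ≈ 0.19

ΣQ_DR = 117.0 m³/s; V = ΣQ_DR·Δt = 4.212 × 10^5 m³.
Runoff depth d = V / A = 43.42 mm.
C = d / P = 43.42 / 228 = 0.19.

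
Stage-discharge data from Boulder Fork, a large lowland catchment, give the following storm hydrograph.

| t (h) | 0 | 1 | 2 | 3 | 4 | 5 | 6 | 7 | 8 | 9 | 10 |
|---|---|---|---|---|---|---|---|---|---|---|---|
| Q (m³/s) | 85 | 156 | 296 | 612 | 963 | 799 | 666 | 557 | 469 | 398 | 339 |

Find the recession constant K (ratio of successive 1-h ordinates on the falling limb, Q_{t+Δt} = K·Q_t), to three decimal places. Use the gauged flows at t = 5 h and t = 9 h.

Using the recession-limb readings at t = 5 h and t = 9 h: Q falls from 799 to 398 m³/s over 4 intervals.
K = (Q₂/Q₁)^(1/4) = (398/799)^(1/4) = 0.840.

K ≈ 0.840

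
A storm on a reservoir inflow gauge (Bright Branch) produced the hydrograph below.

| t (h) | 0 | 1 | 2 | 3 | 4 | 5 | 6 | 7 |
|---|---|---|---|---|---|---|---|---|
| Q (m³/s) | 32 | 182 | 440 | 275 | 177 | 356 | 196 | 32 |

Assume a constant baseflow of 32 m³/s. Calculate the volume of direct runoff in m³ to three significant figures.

Direct-runoff ordinates (Q − Q_b): 0.0, 150.0, 408.0, 243.0, 145.0, 324.0, 164.0, 0.0 m³/s.
ΣQ_DR = 1434 m³/s.
With Δt = 1 h = 3600 s, V = ΣQ_DR · Δt = 1434 × 3600 = 5.16 × 10^6 m³.

V ≈ 5.16 × 10^6 m³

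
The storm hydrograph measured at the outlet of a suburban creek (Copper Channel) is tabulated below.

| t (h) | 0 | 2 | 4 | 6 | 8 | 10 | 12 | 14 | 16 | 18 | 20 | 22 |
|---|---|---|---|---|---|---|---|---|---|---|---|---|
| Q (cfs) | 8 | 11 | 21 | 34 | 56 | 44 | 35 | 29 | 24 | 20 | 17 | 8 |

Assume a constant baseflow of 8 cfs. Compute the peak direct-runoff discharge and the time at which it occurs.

Q_p = 48.0 cfs at t = 8 h

Subtracting baseflow gives direct-runoff ordinates: 0.0, 3.0, 13.0, 26.0, 48.0, 36.0, 27.0, 21.0, 16.0, 12.0, 9.0, 0.0 cfs.
The maximum is 48.0 cfs, occurring at the reading for t = 8 h.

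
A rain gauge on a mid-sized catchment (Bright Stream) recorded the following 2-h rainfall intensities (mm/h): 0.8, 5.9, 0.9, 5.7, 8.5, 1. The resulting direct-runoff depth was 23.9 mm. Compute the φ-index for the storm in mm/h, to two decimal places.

Only the 3 blocks with intensity above φ contribute runoff: 5.9, 5.7, 8.5 mm/h.
Σ(I−φ)·Δt = d  ⇒  (5.9+5.7+8.5 − 3φ)·2 = 23.9
φ = (20.10 − 23.9/2) / 3 = 2.72 mm/h.

φ ≈ 2.72 mm/h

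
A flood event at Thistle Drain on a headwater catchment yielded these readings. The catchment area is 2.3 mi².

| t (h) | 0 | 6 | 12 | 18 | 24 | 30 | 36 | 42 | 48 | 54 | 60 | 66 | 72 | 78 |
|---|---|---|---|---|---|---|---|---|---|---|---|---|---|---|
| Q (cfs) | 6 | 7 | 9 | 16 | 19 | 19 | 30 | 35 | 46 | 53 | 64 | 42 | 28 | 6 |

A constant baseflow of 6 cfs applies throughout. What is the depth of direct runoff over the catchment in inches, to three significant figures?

Direct runoff: 0.0, 1.0, 3.0, 10.0, 13.0, 13.0, 24.0, 29.0, 40.0, 47.0, 58.0, 36.0, 22.0, 0.0 cfs; ΣQ_DR = 296.0 cfs.
V = ΣQ_DR · Δt = 296.0 × 21600 s = 6.394 × 10^6 ft³.
Over A = 2.3 mi², depth = V / A = 1.20 in.

d ≈ 1.20 in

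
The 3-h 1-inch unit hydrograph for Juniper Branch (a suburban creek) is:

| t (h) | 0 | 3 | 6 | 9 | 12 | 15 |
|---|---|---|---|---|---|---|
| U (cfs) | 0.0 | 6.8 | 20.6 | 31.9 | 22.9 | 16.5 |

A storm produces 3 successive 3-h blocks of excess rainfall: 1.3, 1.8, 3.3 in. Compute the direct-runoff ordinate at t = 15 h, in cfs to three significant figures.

By discrete convolution, Q_j = Σ (P_i / 1 in) · U_{j−i}.
At t = 15 h (j=5): Q = (1.3/1)·16.5 + (1.8/1)·22.9 + (3.3/1)·31.9 = 168 cfs.

Q ≈ 168 cfs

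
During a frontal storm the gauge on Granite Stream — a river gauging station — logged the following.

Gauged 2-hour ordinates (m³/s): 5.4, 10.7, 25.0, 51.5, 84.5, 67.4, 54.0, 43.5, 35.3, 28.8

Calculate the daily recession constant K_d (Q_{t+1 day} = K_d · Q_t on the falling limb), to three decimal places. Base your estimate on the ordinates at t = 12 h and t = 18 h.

Between t = 12 h and t = 18 h the flow falls from 54.0 to 28.8 m³/s over 3×2 h = 6 h.
Per-interval ratio K = (28.8/54.0)^(1/3) = 0.8110; K_d = K^(24/2) = 0.081.

K_d ≈ 0.081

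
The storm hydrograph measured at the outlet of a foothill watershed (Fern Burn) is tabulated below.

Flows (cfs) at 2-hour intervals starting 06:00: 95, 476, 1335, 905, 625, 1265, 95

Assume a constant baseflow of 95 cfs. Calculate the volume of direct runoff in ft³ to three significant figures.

Direct-runoff ordinates (Q − Q_b): 0.0, 381.0, 1240.0, 810.0, 530.0, 1170.0, 0.0 cfs.
ΣQ_DR = 4131 cfs.
With Δt = 2 h = 7200 s, V = ΣQ_DR · Δt = 4131 × 7200 = 2.97 × 10^7 ft³.

V ≈ 2.97 × 10^7 ft³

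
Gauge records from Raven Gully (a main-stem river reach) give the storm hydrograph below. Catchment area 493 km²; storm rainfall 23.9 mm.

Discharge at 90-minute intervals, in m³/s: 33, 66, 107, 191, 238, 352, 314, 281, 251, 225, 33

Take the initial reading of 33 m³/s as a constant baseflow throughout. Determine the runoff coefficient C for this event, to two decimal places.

ΣQ_DR = 1728 m³/s; V = ΣQ_DR·Δt = 9.331 × 10^6 m³.
Runoff depth d = V / A = 18.93 mm.
C = d / P = 18.93 / 23.9 = 0.79.

C ≈ 0.79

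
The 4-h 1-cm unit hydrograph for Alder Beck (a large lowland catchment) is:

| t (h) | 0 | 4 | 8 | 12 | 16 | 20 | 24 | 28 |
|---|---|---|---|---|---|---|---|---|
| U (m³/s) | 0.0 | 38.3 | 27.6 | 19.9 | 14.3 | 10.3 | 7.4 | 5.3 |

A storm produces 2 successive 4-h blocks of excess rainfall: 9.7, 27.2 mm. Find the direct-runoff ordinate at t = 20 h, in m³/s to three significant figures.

Q ≈ 48.9 m³/s

By discrete convolution, Q_j = Σ (P_i / 10 mm) · U_{j−i}.
At t = 20 h (j=5): Q = (9.7/10)·10.3 + (27.2/10)·14.3 = 48.9 m³/s.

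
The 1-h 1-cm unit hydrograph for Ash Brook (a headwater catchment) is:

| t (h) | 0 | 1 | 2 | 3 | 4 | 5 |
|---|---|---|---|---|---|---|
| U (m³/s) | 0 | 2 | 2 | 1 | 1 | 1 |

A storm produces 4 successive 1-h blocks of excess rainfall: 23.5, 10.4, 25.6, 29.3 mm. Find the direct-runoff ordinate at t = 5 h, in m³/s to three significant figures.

By discrete convolution, Q_j = Σ (P_i / 10 mm) · U_{j−i}.
At t = 5 h (j=5): Q = (23.5/10)·1 + (10.4/10)·1 + (25.6/10)·1 + (29.3/10)·2 = 11.8 m³/s.

Q ≈ 11.8 m³/s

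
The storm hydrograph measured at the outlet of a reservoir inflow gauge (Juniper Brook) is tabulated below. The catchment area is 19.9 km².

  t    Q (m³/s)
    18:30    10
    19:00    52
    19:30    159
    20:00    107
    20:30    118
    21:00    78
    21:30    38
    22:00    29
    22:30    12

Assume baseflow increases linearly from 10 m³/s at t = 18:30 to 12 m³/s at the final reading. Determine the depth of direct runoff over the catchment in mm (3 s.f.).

Direct runoff: 0.00, 41.75, 148.50, 96.25, 107.00, 66.75, 26.50, 17.25, 0.00 m³/s; ΣQ_DR = 504.0 m³/s.
V = ΣQ_DR · Δt = 504.0 × 1800 s = 9.072 × 10^5 m³.
Over A = 19.9 km², depth = V / A = 45.6 mm.

d ≈ 45.6 mm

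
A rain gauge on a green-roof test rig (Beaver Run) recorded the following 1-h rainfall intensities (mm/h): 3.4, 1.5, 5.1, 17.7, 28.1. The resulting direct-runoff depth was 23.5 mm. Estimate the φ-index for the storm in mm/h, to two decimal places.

Only the 2 blocks with intensity above φ contribute runoff: 17.7, 28.1 mm/h.
Σ(I−φ)·Δt = d  ⇒  (17.7+28.1 − 2φ)·1 = 23.5
φ = (45.80 − 23.5/1) / 2 = 11.15 mm/h.

φ ≈ 11.15 mm/h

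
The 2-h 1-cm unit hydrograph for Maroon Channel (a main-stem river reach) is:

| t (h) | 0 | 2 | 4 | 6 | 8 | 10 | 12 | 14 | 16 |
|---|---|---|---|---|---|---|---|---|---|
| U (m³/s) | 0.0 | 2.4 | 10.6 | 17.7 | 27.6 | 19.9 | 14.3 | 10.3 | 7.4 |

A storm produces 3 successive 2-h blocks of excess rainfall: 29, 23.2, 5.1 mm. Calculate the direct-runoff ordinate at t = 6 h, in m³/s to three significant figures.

Q ≈ 77.1 m³/s

By discrete convolution, Q_j = Σ (P_i / 10 mm) · U_{j−i}.
At t = 6 h (j=3): Q = (29/10)·17.7 + (23.2/10)·10.6 + (5.1/10)·2.4 = 77.1 m³/s.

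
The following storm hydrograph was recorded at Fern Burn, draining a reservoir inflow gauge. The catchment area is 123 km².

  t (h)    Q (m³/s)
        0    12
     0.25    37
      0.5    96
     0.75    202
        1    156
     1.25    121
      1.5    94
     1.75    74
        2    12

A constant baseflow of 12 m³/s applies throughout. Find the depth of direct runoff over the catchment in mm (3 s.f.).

d ≈ 5.09 mm

Direct runoff: 0.0, 25.0, 84.0, 190.0, 144.0, 109.0, 82.0, 62.0, 0.0 m³/s; ΣQ_DR = 696.0 m³/s.
V = ΣQ_DR · Δt = 696.0 × 900 s = 6.264 × 10^5 m³.
Over A = 123 km², depth = V / A = 5.09 mm.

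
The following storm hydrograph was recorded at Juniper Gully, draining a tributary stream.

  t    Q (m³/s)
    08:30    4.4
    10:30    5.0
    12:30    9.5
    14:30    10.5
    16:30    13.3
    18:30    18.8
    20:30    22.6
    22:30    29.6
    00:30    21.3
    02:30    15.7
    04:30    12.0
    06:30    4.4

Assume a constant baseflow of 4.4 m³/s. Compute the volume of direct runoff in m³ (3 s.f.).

V ≈ 8.23 × 10^5 m³

Direct-runoff ordinates (Q − Q_b): 0.0, 0.6, 5.1, 6.1, 8.9, 14.4, 18.2, 25.2, 16.9, 11.3, 7.6, 0.0 m³/s.
ΣQ_DR = 114.3 m³/s.
With Δt = 2 h = 7200 s, V = ΣQ_DR · Δt = 114.3 × 7200 = 8.23 × 10^5 m³.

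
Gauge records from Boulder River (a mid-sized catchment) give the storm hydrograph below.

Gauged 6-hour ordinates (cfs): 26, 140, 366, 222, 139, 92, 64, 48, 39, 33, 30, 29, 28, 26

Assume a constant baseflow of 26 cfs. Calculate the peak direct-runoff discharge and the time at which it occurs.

Subtracting baseflow gives direct-runoff ordinates: 0.0, 114.0, 340.0, 196.0, 113.0, 66.0, 38.0, 22.0, 13.0, 7.0, 4.0, 3.0, 2.0, 0.0 cfs.
The maximum is 340.0 cfs, occurring at the reading for t = 12 h.

Q_p = 340.0 cfs at t = 12 h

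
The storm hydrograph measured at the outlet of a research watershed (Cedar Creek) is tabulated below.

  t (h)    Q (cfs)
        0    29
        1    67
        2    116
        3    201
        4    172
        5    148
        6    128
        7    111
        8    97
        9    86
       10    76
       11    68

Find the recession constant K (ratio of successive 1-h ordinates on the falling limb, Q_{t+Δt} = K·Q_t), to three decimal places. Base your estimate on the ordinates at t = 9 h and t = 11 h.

Using the recession-limb readings at t = 9 h and t = 11 h: Q falls from 86 to 68 cfs over 2 intervals.
K = (Q₂/Q₁)^(1/2) = (68/86)^(1/2) = 0.889.

K ≈ 0.889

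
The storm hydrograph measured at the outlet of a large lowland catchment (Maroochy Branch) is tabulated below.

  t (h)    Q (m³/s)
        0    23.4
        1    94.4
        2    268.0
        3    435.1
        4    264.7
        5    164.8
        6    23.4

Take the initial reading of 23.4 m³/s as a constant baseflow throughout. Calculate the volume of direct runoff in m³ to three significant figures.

Direct-runoff ordinates (Q − Q_b): 0.0, 71.0, 244.6, 411.7, 241.3, 141.4, 0.0 m³/s.
ΣQ_DR = 1110 m³/s.
With Δt = 1 h = 3600 s, V = ΣQ_DR · Δt = 1110 × 3600 = 4.00 × 10^6 m³.

V ≈ 4.00 × 10^6 m³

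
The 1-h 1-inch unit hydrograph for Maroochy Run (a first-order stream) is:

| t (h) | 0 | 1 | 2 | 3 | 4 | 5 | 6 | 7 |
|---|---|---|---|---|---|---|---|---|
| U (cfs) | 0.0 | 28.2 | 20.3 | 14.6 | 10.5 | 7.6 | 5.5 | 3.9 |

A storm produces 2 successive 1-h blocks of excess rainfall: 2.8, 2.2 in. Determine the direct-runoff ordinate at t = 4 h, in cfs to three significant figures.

Q ≈ 61.5 cfs

By discrete convolution, Q_j = Σ (P_i / 1 in) · U_{j−i}.
At t = 4 h (j=4): Q = (2.8/1)·10.5 + (2.2/1)·14.6 = 61.5 cfs.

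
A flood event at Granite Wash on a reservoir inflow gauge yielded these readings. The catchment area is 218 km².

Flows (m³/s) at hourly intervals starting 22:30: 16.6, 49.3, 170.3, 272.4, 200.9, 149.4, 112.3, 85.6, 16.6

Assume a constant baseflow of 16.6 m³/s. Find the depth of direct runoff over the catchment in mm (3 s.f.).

d ≈ 15.3 mm

Direct runoff: 0.0, 32.7, 153.7, 255.8, 184.3, 132.8, 95.7, 69.0, 0.0 m³/s; ΣQ_DR = 924.0 m³/s.
V = ΣQ_DR · Δt = 924.0 × 3600 s = 3.326 × 10^6 m³.
Over A = 218 km², depth = V / A = 15.3 mm.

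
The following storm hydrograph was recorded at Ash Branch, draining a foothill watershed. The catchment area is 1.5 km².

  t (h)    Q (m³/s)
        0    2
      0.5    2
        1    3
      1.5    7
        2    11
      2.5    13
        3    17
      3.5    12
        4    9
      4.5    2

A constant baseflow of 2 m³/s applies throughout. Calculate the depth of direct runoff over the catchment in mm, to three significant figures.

Direct runoff: 0.0, 0.0, 1.0, 5.0, 9.0, 11.0, 15.0, 10.0, 7.0, 0.0 m³/s; ΣQ_DR = 58.00 m³/s.
V = ΣQ_DR · Δt = 58.00 × 1800 s = 1.044 × 10^5 m³.
Over A = 1.5 km², depth = V / A = 69.6 mm.

d ≈ 69.6 mm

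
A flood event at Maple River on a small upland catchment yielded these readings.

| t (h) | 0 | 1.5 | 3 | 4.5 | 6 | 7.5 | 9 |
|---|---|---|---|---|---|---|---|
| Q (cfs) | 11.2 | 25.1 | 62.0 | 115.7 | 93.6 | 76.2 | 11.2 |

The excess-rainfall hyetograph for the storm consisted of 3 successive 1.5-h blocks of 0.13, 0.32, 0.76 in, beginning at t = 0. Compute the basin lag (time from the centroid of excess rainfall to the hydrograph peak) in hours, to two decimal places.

Centroid of excess rainfall: t_c = Σ P_i·t̄_i / ΣP_i = 3.0310 h (block centres at 0.75, 2.25, 3.75 h).
Hydrograph peak occurs at t = 4.5 h, so basin lag t_L = 4.5 − 3.0310 = 1.47 h.

t_L ≈ 1.47 h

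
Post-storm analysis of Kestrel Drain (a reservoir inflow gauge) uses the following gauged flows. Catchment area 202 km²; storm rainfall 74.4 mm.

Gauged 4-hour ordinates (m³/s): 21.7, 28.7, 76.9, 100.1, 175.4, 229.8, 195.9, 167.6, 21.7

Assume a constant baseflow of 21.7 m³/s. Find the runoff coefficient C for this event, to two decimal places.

ΣQ_DR = 822.5 m³/s; V = ΣQ_DR·Δt = 1.184 × 10^7 m³.
Runoff depth d = V / A = 58.63 mm.
C = d / P = 58.63 / 74.4 = 0.79.

C ≈ 0.79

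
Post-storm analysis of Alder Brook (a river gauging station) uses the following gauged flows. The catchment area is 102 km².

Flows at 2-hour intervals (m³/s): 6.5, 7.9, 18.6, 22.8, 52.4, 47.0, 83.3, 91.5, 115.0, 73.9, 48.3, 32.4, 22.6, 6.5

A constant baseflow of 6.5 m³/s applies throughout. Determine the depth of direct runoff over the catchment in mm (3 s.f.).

d ≈ 38.0 mm

Direct runoff: 0.0, 1.4, 12.1, 16.3, 45.9, 40.5, 76.8, 85.0, 108.5, 67.4, 41.8, 25.9, 16.1, 0.0 m³/s; ΣQ_DR = 537.7 m³/s.
V = ΣQ_DR · Δt = 537.7 × 7200 s = 3.871 × 10^6 m³.
Over A = 102 km², depth = V / A = 38.0 mm.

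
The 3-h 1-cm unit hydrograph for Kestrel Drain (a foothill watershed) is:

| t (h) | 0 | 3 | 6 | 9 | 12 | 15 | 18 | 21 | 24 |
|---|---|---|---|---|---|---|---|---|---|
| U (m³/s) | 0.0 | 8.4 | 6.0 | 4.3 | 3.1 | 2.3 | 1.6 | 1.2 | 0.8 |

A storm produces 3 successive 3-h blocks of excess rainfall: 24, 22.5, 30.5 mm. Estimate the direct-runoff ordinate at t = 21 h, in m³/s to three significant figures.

Q ≈ 13.5 m³/s

By discrete convolution, Q_j = Σ (P_i / 10 mm) · U_{j−i}.
At t = 21 h (j=7): Q = (24/10)·1.2 + (22.5/10)·1.6 + (30.5/10)·2.3 = 13.5 m³/s.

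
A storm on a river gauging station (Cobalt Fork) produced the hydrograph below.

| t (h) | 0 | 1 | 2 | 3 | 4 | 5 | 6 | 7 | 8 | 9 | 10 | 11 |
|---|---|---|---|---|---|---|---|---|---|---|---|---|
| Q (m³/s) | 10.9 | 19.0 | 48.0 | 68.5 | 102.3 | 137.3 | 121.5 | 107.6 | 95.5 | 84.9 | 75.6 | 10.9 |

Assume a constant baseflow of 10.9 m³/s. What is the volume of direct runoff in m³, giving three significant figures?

V ≈ 2.70 × 10^6 m³

Direct-runoff ordinates (Q − Q_b): 0.0, 8.1, 37.1, 57.6, 91.4, 126.4, 110.6, 96.7, 84.6, 74.0, 64.7, 0.0 m³/s.
ΣQ_DR = 751.2 m³/s.
With Δt = 1 h = 3600 s, V = ΣQ_DR · Δt = 751.2 × 3600 = 2.70 × 10^6 m³.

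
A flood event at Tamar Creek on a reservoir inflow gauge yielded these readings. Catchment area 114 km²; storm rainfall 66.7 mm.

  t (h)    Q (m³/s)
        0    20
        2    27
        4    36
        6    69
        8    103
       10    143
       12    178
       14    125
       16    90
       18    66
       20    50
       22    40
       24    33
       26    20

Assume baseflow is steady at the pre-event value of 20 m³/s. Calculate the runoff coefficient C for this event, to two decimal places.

C ≈ 0.68

ΣQ_DR = 720.0 m³/s; V = ΣQ_DR·Δt = 5.184 × 10^6 m³.
Runoff depth d = V / A = 45.47 mm.
C = d / P = 45.47 / 66.7 = 0.68.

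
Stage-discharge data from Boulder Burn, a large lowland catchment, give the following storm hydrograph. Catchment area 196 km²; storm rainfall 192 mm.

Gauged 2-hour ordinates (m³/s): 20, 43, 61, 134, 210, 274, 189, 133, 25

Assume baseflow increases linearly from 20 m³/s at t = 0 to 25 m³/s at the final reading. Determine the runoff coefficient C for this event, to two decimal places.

ΣQ_DR = 886.5 m³/s; V = ΣQ_DR·Δt = 6.383 × 10^6 m³.
Runoff depth d = V / A = 32.57 mm.
C = d / P = 32.57 / 192 = 0.17.

C ≈ 0.17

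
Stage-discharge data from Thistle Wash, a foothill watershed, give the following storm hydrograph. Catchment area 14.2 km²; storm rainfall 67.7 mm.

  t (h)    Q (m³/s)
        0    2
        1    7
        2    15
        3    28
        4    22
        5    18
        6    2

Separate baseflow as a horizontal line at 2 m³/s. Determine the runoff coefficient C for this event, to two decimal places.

C ≈ 0.30

ΣQ_DR = 80.00 m³/s; V = ΣQ_DR·Δt = 2.880 × 10^5 m³.
Runoff depth d = V / A = 20.28 mm.
C = d / P = 20.28 / 67.7 = 0.30.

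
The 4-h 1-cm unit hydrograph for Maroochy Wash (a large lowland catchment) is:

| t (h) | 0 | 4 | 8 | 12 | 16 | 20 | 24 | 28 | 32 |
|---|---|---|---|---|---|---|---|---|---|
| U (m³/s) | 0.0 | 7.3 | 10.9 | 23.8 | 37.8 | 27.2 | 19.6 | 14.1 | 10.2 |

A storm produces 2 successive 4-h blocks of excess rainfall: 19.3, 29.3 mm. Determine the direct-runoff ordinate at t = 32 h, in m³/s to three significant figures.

Q ≈ 61.0 m³/s

By discrete convolution, Q_j = Σ (P_i / 10 mm) · U_{j−i}.
At t = 32 h (j=8): Q = (19.3/10)·10.2 + (29.3/10)·14.1 = 61.0 m³/s.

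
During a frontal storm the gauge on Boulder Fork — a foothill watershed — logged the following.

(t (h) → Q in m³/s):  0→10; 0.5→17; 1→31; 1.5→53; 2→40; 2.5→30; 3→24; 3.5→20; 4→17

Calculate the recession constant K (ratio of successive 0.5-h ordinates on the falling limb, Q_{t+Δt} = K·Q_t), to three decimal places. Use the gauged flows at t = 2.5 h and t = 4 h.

K ≈ 0.828

Using the recession-limb readings at t = 2.5 h and t = 4 h: Q falls from 30 to 17 m³/s over 3 intervals.
K = (Q₂/Q₁)^(1/3) = (17/30)^(1/3) = 0.828.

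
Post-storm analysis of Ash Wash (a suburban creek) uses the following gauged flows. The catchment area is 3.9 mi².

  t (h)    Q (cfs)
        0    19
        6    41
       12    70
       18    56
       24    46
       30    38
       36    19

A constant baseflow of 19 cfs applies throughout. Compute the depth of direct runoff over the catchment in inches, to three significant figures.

d ≈ 0.372 in

Direct runoff: 0.0, 22.0, 51.0, 37.0, 27.0, 19.0, 0.0 cfs; ΣQ_DR = 156.0 cfs.
V = ΣQ_DR · Δt = 156.0 × 21600 s = 3.370 × 10^6 ft³.
Over A = 3.9 mi², depth = V / A = 0.372 in.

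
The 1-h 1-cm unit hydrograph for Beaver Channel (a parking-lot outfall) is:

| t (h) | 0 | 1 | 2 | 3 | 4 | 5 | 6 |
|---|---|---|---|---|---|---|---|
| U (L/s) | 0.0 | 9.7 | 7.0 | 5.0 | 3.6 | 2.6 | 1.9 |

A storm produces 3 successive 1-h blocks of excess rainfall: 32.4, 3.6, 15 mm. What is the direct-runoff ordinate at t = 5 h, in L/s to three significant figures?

By discrete convolution, Q_j = Σ (P_i / 10 mm) · U_{j−i}.
At t = 5 h (j=5): Q = (32.4/10)·2.6 + (3.6/10)·3.6 + (15/10)·5.0 = 17.2 L/s.

Q ≈ 17.2 L/s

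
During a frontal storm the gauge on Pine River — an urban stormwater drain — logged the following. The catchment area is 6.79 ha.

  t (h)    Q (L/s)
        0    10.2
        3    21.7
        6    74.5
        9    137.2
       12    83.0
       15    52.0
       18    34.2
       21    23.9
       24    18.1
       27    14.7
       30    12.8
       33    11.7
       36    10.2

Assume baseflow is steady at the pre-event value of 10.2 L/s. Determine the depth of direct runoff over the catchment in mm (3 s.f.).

d ≈ 59.1 mm

Direct runoff: 0.0, 11.5, 64.3, 127.0, 72.8, 41.8, 24.0, 13.7, 7.9, 4.5, 2.6, 1.5, 0.0 L/s; ΣQ_DR = 371.6 L/s.
V = ΣQ_DR · Δt = 371.6 × 10800 s = 4.013 × 10^6 L.
Over A = 6.79 ha, depth = V / A = 59.1 mm.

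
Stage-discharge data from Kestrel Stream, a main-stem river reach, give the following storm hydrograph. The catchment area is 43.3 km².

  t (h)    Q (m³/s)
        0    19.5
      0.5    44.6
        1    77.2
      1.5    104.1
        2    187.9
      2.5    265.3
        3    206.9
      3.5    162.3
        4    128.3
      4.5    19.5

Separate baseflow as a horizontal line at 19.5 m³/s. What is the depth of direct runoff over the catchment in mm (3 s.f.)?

d ≈ 42.4 mm

Direct runoff: 0.0, 25.1, 57.7, 84.6, 168.4, 245.8, 187.4, 142.8, 108.8, 0.0 m³/s; ΣQ_DR = 1021 m³/s.
V = ΣQ_DR · Δt = 1021 × 1800 s = 1.837 × 10^6 m³.
Over A = 43.3 km², depth = V / A = 42.4 mm.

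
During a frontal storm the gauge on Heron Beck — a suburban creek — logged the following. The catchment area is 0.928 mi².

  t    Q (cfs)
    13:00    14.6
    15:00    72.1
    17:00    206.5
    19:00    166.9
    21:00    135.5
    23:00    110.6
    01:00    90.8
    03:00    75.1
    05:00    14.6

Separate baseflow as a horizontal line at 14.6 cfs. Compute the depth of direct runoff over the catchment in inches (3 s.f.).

d ≈ 2.52 in

Direct runoff: 0.0, 57.5, 191.9, 152.3, 120.9, 96.0, 76.2, 60.5, 0.0 cfs; ΣQ_DR = 755.3 cfs.
V = ΣQ_DR · Δt = 755.3 × 7200 s = 5.438 × 10^6 ft³.
Over A = 0.928 mi², depth = V / A = 2.52 in.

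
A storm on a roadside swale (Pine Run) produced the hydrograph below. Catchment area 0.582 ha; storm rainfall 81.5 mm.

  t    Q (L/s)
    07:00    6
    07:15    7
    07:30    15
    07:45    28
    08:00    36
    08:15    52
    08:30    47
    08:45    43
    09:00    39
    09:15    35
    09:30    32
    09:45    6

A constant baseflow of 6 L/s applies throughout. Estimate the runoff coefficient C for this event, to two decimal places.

C ≈ 0.52

ΣQ_DR = 274.0 L/s; V = ΣQ_DR·Δt = 2.466 × 10^5 L.
Runoff depth d = V / A = 42.37 mm.
C = d / P = 42.37 / 81.5 = 0.52.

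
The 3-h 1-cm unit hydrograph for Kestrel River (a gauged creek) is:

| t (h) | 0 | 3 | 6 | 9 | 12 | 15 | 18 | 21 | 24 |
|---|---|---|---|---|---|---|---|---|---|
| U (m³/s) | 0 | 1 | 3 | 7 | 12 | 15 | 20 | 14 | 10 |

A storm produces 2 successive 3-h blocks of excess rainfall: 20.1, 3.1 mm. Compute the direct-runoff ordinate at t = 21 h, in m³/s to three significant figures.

Q ≈ 34.3 m³/s

By discrete convolution, Q_j = Σ (P_i / 10 mm) · U_{j−i}.
At t = 21 h (j=7): Q = (20.1/10)·14 + (3.1/10)·20 = 34.3 m³/s.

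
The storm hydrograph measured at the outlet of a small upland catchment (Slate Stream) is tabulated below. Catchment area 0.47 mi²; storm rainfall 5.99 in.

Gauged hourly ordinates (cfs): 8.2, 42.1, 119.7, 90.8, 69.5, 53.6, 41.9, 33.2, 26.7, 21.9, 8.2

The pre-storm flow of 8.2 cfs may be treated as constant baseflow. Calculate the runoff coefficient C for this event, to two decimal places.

ΣQ_DR = 425.6 cfs; V = ΣQ_DR·Δt = 1.532 × 10^6 ft³.
Runoff depth d = V / A = 1.403 in.
C = d / P = 1.403 / 5.99 = 0.23.

C ≈ 0.23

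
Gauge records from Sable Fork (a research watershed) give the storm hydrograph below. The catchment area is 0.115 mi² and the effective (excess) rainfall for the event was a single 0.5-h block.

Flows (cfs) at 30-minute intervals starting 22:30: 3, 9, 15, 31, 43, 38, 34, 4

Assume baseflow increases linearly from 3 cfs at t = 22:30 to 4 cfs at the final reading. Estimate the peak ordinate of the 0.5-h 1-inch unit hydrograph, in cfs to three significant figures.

Direct runoff: 0.00, 5.86, 11.71, 27.57, 39.43, 34.29, 30.14, 0.00 cfs; ΣQ_DR = 149.0 cfs, peak = 39.43 cfs.
Runoff depth d = ΣQ_DR·Δt / A = 149.0 × 1800 / (0.115 mi²) = 1.004 in.
The 1-inch UH is the DRH scaled by (1 in)/d, so U_p = 39.43 × 1/1.004 = 39.3 cfs.

U_p ≈ 39.3 cfs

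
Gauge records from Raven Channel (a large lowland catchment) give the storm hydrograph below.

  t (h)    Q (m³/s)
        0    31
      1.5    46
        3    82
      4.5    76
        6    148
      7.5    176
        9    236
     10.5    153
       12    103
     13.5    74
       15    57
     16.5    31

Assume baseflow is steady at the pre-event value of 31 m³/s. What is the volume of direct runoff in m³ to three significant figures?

V ≈ 4.54 × 10^6 m³

Direct-runoff ordinates (Q − Q_b): 0.0, 15.0, 51.0, 45.0, 117.0, 145.0, 205.0, 122.0, 72.0, 43.0, 26.0, 0.0 m³/s.
ΣQ_DR = 841.0 m³/s.
With Δt = 1.5 h = 5400 s, V = ΣQ_DR · Δt = 841.0 × 5400 = 4.54 × 10^6 m³.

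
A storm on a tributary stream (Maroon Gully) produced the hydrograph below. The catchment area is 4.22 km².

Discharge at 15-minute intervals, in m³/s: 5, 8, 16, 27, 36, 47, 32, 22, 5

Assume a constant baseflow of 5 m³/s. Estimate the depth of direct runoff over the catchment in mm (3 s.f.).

Direct runoff: 0.0, 3.0, 11.0, 22.0, 31.0, 42.0, 27.0, 17.0, 0.0 m³/s; ΣQ_DR = 153.0 m³/s.
V = ΣQ_DR · Δt = 153.0 × 900 s = 1.377 × 10^5 m³.
Over A = 4.22 km², depth = V / A = 32.6 mm.

d ≈ 32.6 mm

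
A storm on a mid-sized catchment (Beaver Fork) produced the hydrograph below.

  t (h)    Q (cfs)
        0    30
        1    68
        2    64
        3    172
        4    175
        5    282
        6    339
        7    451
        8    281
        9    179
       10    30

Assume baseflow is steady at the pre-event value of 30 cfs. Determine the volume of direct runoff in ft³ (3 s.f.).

V ≈ 6.27 × 10^6 ft³

Direct-runoff ordinates (Q − Q_b): 0.0, 38.0, 34.0, 142.0, 145.0, 252.0, 309.0, 421.0, 251.0, 149.0, 0.0 cfs.
ΣQ_DR = 1741 cfs.
With Δt = 1 h = 3600 s, V = ΣQ_DR · Δt = 1741 × 3600 = 6.27 × 10^6 ft³.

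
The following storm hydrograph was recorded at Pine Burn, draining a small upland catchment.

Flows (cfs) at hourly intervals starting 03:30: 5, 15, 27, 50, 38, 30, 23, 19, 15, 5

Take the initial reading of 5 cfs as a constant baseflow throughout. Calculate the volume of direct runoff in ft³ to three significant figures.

Direct-runoff ordinates (Q − Q_b): 0.0, 10.0, 22.0, 45.0, 33.0, 25.0, 18.0, 14.0, 10.0, 0.0 cfs.
ΣQ_DR = 177.0 cfs.
With Δt = 1 h = 3600 s, V = ΣQ_DR · Δt = 177.0 × 3600 = 6.37 × 10^5 ft³.

V ≈ 6.37 × 10^5 ft³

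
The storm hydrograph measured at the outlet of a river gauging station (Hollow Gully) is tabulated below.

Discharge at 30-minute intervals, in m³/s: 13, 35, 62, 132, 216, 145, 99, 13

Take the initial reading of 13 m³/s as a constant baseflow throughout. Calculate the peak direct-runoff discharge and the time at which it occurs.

Q_p = 203.0 m³/s at t = 2 h

Subtracting baseflow gives direct-runoff ordinates: 0.0, 22.0, 49.0, 119.0, 203.0, 132.0, 86.0, 0.0 m³/s.
The maximum is 203.0 m³/s, occurring at the reading for t = 2 h.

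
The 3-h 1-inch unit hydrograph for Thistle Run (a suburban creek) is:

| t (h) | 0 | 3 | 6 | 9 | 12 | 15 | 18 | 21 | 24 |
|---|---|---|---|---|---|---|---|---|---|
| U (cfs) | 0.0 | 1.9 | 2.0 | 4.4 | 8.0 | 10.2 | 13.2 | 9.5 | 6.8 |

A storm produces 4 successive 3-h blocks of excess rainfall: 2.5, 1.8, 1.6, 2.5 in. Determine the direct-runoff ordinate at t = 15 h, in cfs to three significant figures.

Q ≈ 51.9 cfs

By discrete convolution, Q_j = Σ (P_i / 1 in) · U_{j−i}.
At t = 15 h (j=5): Q = (2.5/1)·10.2 + (1.8/1)·8.0 + (1.6/1)·4.4 + (2.5/1)·2.0 = 51.9 cfs.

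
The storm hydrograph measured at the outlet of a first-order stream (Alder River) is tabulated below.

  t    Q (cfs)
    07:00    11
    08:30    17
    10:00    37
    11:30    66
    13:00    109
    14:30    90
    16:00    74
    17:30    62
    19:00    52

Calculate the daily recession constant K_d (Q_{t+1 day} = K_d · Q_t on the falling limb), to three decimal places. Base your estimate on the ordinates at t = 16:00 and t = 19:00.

Between t = 16:00 and t = 19:00 the flow falls from 74 to 52 cfs over 2×1.5 h = 3 h.
Per-interval ratio K = (52/74)^(1/2) = 0.8383; K_d = K^(24/1.5) = 0.059.

K_d ≈ 0.059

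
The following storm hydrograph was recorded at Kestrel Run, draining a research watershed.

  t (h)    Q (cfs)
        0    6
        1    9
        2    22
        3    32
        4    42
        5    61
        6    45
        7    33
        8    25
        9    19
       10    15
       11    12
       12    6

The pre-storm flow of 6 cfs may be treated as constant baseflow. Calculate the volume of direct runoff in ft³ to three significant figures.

V ≈ 8.96 × 10^5 ft³

Direct-runoff ordinates (Q − Q_b): 0.0, 3.0, 16.0, 26.0, 36.0, 55.0, 39.0, 27.0, 19.0, 13.0, 9.0, 6.0, 0.0 cfs.
ΣQ_DR = 249.0 cfs.
With Δt = 1 h = 3600 s, V = ΣQ_DR · Δt = 249.0 × 3600 = 8.96 × 10^5 ft³.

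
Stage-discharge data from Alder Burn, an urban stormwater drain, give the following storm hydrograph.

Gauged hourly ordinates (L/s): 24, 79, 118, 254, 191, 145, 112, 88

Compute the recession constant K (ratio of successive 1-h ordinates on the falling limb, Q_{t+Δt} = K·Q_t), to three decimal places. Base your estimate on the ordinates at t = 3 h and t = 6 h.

Using the recession-limb readings at t = 3 h and t = 6 h: Q falls from 254 to 112 L/s over 3 intervals.
K = (Q₂/Q₁)^(1/3) = (112/254)^(1/3) = 0.761.

K ≈ 0.761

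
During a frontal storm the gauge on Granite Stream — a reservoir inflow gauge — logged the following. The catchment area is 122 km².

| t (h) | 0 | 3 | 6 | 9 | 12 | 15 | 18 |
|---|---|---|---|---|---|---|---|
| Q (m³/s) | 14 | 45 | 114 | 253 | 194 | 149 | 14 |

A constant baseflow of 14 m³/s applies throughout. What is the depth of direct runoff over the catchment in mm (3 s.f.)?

d ≈ 60.6 mm

Direct runoff: 0.0, 31.0, 100.0, 239.0, 180.0, 135.0, 0.0 m³/s; ΣQ_DR = 685.0 m³/s.
V = ΣQ_DR · Δt = 685.0 × 10800 s = 7.398 × 10^6 m³.
Over A = 122 km², depth = V / A = 60.6 mm.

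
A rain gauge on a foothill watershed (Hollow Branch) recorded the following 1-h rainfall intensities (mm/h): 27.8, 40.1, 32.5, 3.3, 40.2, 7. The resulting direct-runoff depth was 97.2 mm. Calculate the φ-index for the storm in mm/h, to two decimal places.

Only the 4 blocks with intensity above φ contribute runoff: 27.8, 40.1, 32.5, 40.2 mm/h.
Σ(I−φ)·Δt = d  ⇒  (27.8+40.1+32.5+40.2 − 4φ)·1 = 97.2
φ = (140.6 − 97.2/1) / 4 = 10.85 mm/h.

φ ≈ 10.85 mm/h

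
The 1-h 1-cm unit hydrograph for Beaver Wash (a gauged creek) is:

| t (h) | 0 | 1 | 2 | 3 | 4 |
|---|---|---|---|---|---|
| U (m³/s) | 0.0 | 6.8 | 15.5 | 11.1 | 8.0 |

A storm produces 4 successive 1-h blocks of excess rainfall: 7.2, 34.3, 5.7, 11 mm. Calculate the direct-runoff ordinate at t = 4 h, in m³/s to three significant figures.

By discrete convolution, Q_j = Σ (P_i / 10 mm) · U_{j−i}.
At t = 4 h (j=4): Q = (7.2/10)·8.0 + (34.3/10)·11.1 + (5.7/10)·15.5 + (11/10)·6.8 = 60.1 m³/s.

Q ≈ 60.1 m³/s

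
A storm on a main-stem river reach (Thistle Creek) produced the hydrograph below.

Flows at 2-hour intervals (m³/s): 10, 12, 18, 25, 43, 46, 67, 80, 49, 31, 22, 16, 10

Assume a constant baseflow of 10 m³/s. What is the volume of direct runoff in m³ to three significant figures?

V ≈ 2.15 × 10^6 m³

Direct-runoff ordinates (Q − Q_b): 0.0, 2.0, 8.0, 15.0, 33.0, 36.0, 57.0, 70.0, 39.0, 21.0, 12.0, 6.0, 0.0 m³/s.
ΣQ_DR = 299.0 m³/s.
With Δt = 2 h = 7200 s, V = ΣQ_DR · Δt = 299.0 × 7200 = 2.15 × 10^6 m³.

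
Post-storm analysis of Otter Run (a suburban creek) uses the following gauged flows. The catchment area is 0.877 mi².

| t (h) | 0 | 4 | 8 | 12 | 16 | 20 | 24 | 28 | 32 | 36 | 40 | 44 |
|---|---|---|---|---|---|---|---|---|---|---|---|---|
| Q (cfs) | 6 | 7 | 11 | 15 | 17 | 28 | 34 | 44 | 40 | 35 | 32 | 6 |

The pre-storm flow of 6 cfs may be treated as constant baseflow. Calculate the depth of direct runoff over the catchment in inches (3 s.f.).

Direct runoff: 0.0, 1.0, 5.0, 9.0, 11.0, 22.0, 28.0, 38.0, 34.0, 29.0, 26.0, 0.0 cfs; ΣQ_DR = 203.0 cfs.
V = ΣQ_DR · Δt = 203.0 × 14400 s = 2.923 × 10^6 ft³.
Over A = 0.877 mi², depth = V / A = 1.43 in.

d ≈ 1.43 in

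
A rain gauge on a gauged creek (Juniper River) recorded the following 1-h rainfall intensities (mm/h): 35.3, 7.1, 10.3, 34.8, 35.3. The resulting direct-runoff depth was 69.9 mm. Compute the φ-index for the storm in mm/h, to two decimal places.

Only the 3 blocks with intensity above φ contribute runoff: 35.3, 34.8, 35.3 mm/h.
Σ(I−φ)·Δt = d  ⇒  (35.3+34.8+35.3 − 3φ)·1 = 69.9
φ = (105.4 − 69.9/1) / 3 = 11.83 mm/h.

φ ≈ 11.83 mm/h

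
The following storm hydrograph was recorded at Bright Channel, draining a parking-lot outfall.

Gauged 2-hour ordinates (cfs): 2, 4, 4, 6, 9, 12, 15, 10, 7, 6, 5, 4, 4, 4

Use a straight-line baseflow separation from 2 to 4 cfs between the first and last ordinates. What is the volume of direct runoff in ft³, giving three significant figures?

Direct-runoff ordinates (Q − Q_b): 0.00, 1.85, 1.69, 3.54, 6.38, 9.23, 12.08, 6.92, 3.77, 2.62, 1.46, 0.31, 0.15, 0.00 cfs.
ΣQ_DR = 50.00 cfs.
With Δt = 2 h = 7200 s, V = ΣQ_DR · Δt = 50.00 × 7200 = 3.60 × 10^5 ft³.

V ≈ 3.60 × 10^5 ft³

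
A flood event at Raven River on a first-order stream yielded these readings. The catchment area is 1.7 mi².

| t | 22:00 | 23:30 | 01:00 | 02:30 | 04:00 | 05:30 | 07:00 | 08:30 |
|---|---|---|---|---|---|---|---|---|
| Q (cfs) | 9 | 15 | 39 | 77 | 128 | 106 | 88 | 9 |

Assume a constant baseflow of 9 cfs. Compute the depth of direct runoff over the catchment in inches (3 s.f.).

d ≈ 0.546 in

Direct runoff: 0.0, 6.0, 30.0, 68.0, 119.0, 97.0, 79.0, 0.0 cfs; ΣQ_DR = 399.0 cfs.
V = ΣQ_DR · Δt = 399.0 × 5400 s = 2.155 × 10^6 ft³.
Over A = 1.7 mi², depth = V / A = 0.546 in.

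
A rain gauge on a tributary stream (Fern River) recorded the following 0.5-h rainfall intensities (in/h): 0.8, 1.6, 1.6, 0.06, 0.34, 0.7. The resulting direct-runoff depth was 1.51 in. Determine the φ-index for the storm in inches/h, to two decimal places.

φ ≈ 0.42 in/h

Only the 4 blocks with intensity above φ contribute runoff: 0.8, 1.6, 1.6, 0.7 in/h.
Σ(I−φ)·Δt = d  ⇒  (0.8+1.6+1.6+0.7 − 4φ)·0.5 = 1.51
φ = (4.700 − 1.51/0.5) / 4 = 0.42 in/h.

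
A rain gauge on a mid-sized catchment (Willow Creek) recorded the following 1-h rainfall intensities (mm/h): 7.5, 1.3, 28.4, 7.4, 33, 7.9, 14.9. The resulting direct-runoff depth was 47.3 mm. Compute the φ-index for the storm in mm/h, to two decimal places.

φ ≈ 9.67 mm/h

Only the 3 blocks with intensity above φ contribute runoff: 28.4, 33, 14.9 mm/h.
Σ(I−φ)·Δt = d  ⇒  (28.4+33+14.9 − 3φ)·1 = 47.3
φ = (76.30 − 47.3/1) / 3 = 9.67 mm/h.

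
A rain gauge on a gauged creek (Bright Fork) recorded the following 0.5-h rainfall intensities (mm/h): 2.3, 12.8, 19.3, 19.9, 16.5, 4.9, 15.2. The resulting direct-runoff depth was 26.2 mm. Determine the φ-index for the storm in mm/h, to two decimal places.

φ ≈ 6.26 mm/h

Only the 5 blocks with intensity above φ contribute runoff: 12.8, 19.3, 19.9, 16.5, 15.2 mm/h.
Σ(I−φ)·Δt = d  ⇒  (12.8+19.3+19.9+16.5+15.2 − 5φ)·0.5 = 26.2
φ = (83.70 − 26.2/0.5) / 5 = 6.26 mm/h.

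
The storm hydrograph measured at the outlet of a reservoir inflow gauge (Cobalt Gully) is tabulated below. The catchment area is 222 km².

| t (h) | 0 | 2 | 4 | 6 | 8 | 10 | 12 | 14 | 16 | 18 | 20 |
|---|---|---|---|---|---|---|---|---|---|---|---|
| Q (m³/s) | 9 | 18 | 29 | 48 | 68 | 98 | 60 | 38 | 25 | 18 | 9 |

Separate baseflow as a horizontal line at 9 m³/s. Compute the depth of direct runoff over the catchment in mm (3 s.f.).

d ≈ 10.4 mm

Direct runoff: 0.0, 9.0, 20.0, 39.0, 59.0, 89.0, 51.0, 29.0, 16.0, 9.0, 0.0 m³/s; ΣQ_DR = 321.0 m³/s.
V = ΣQ_DR · Δt = 321.0 × 7200 s = 2.311 × 10^6 m³.
Over A = 222 km², depth = V / A = 10.4 mm.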